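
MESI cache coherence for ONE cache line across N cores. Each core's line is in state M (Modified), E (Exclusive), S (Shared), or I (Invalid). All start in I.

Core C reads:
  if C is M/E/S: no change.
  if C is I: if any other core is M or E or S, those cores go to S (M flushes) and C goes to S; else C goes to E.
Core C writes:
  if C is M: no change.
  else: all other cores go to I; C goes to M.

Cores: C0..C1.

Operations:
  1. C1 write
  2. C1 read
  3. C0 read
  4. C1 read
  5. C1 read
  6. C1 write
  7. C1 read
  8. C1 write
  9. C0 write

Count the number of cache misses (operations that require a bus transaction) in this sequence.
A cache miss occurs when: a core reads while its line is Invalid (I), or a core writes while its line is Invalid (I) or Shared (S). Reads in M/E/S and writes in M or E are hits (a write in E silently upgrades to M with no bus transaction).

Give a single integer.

Op 1: C1 write [C1 write: invalidate none -> C1=M] -> [I,M] [MISS #1: write from I]
Op 2: C1 read [C1 read: already in M, no change] -> [I,M] [hit: read from M]
Op 3: C0 read [C0 read from I: others=['C1=M'] -> C0=S, others downsized to S] -> [S,S] [MISS #2: read from I]
Op 4: C1 read [C1 read: already in S, no change] -> [S,S] [hit: read from S]
Op 5: C1 read [C1 read: already in S, no change] -> [S,S] [hit: read from S]
Op 6: C1 write [C1 write: invalidate ['C0=S'] -> C1=M] -> [I,M] [MISS #3: write from S]
Op 7: C1 read [C1 read: already in M, no change] -> [I,M] [hit: read from M]
Op 8: C1 write [C1 write: already M (modified), no change] -> [I,M] [hit: write from M]
Op 9: C0 write [C0 write: invalidate ['C1=M'] -> C0=M] -> [M,I] [MISS #4: write from I]

Answer: 4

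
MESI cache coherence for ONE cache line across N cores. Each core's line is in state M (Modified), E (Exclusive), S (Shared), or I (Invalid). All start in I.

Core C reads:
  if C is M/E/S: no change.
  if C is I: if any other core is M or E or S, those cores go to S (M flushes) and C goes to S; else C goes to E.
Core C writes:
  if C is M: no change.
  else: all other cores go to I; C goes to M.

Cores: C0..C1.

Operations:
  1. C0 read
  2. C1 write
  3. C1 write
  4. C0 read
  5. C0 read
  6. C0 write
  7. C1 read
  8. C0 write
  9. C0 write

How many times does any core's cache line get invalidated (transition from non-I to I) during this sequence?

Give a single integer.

Op 1: C0 read [C0 read from I: no other sharers -> C0=E (exclusive)] -> [E,I] (invalidations this op: 0; running total: 0)
Op 2: C1 write [C1 write: invalidate ['C0=E'] -> C1=M] -> [I,M] (invalidations this op: 1; running total: 1)
Op 3: C1 write [C1 write: already M (modified), no change] -> [I,M] (invalidations this op: 0; running total: 1)
Op 4: C0 read [C0 read from I: others=['C1=M'] -> C0=S, others downsized to S] -> [S,S] (invalidations this op: 0; running total: 1)
Op 5: C0 read [C0 read: already in S, no change] -> [S,S] (invalidations this op: 0; running total: 1)
Op 6: C0 write [C0 write: invalidate ['C1=S'] -> C0=M] -> [M,I] (invalidations this op: 1; running total: 2)
Op 7: C1 read [C1 read from I: others=['C0=M'] -> C1=S, others downsized to S] -> [S,S] (invalidations this op: 0; running total: 2)
Op 8: C0 write [C0 write: invalidate ['C1=S'] -> C0=M] -> [M,I] (invalidations this op: 1; running total: 3)
Op 9: C0 write [C0 write: already M (modified), no change] -> [M,I] (invalidations this op: 0; running total: 3)

Answer: 3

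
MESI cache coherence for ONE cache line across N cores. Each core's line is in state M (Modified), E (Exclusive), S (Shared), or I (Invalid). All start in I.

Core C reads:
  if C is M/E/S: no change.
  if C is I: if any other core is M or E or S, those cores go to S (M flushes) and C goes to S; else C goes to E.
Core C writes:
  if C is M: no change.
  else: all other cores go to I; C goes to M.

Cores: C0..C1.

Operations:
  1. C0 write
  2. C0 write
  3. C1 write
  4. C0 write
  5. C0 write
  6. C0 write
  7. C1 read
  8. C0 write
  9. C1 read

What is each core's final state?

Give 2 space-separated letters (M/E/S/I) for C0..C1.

Answer: S S

Derivation:
Op 1: C0 write [C0 write: invalidate none -> C0=M] -> [M,I]
Op 2: C0 write [C0 write: already M (modified), no change] -> [M,I]
Op 3: C1 write [C1 write: invalidate ['C0=M'] -> C1=M] -> [I,M]
Op 4: C0 write [C0 write: invalidate ['C1=M'] -> C0=M] -> [M,I]
Op 5: C0 write [C0 write: already M (modified), no change] -> [M,I]
Op 6: C0 write [C0 write: already M (modified), no change] -> [M,I]
Op 7: C1 read [C1 read from I: others=['C0=M'] -> C1=S, others downsized to S] -> [S,S]
Op 8: C0 write [C0 write: invalidate ['C1=S'] -> C0=M] -> [M,I]
Op 9: C1 read [C1 read from I: others=['C0=M'] -> C1=S, others downsized to S] -> [S,S]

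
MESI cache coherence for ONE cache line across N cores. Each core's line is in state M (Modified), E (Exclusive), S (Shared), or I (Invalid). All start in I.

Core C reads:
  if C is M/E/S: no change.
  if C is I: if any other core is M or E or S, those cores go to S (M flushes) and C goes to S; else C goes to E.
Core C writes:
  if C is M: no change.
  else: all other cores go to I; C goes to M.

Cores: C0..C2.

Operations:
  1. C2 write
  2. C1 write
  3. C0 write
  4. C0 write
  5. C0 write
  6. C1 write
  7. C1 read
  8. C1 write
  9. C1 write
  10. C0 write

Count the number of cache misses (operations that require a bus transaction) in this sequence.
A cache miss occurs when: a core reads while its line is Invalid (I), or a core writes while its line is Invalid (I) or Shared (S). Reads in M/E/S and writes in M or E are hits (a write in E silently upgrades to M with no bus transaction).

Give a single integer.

Op 1: C2 write [C2 write: invalidate none -> C2=M] -> [I,I,M] [MISS #1: write from I]
Op 2: C1 write [C1 write: invalidate ['C2=M'] -> C1=M] -> [I,M,I] [MISS #2: write from I]
Op 3: C0 write [C0 write: invalidate ['C1=M'] -> C0=M] -> [M,I,I] [MISS #3: write from I]
Op 4: C0 write [C0 write: already M (modified), no change] -> [M,I,I] [hit: write from M]
Op 5: C0 write [C0 write: already M (modified), no change] -> [M,I,I] [hit: write from M]
Op 6: C1 write [C1 write: invalidate ['C0=M'] -> C1=M] -> [I,M,I] [MISS #4: write from I]
Op 7: C1 read [C1 read: already in M, no change] -> [I,M,I] [hit: read from M]
Op 8: C1 write [C1 write: already M (modified), no change] -> [I,M,I] [hit: write from M]
Op 9: C1 write [C1 write: already M (modified), no change] -> [I,M,I] [hit: write from M]
Op 10: C0 write [C0 write: invalidate ['C1=M'] -> C0=M] -> [M,I,I] [MISS #5: write from I]

Answer: 5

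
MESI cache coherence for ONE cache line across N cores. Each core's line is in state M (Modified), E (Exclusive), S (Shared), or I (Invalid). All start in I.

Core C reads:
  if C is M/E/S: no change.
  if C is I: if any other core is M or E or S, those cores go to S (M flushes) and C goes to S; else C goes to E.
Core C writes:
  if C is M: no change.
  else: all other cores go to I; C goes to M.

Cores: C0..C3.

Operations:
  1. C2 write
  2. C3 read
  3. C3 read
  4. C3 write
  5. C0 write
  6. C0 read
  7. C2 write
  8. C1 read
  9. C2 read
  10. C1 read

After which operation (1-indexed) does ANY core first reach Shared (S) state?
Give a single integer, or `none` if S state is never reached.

Op 1: C2 write [C2 write: invalidate none -> C2=M] -> [I,I,M,I]
Op 2: C3 read [C3 read from I: others=['C2=M'] -> C3=S, others downsized to S] -> [I,I,S,S]
  -> First S state at op 2; remaining ops need not be traced.

Answer: 2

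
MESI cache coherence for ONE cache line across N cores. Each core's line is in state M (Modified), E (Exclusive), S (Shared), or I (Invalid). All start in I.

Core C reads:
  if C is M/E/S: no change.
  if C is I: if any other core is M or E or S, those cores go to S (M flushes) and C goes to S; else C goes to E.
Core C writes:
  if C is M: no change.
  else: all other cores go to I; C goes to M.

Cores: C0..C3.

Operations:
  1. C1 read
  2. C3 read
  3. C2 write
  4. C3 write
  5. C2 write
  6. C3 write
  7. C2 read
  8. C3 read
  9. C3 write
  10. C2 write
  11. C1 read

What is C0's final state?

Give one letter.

Answer: I

Derivation:
Op 1: C1 read [C1 read from I: no other sharers -> C1=E (exclusive)] -> [I,E,I,I]
Op 2: C3 read [C3 read from I: others=['C1=E'] -> C3=S, others downsized to S] -> [I,S,I,S]
Op 3: C2 write [C2 write: invalidate ['C1=S', 'C3=S'] -> C2=M] -> [I,I,M,I]
Op 4: C3 write [C3 write: invalidate ['C2=M'] -> C3=M] -> [I,I,I,M]
Op 5: C2 write [C2 write: invalidate ['C3=M'] -> C2=M] -> [I,I,M,I]
Op 6: C3 write [C3 write: invalidate ['C2=M'] -> C3=M] -> [I,I,I,M]
Op 7: C2 read [C2 read from I: others=['C3=M'] -> C2=S, others downsized to S] -> [I,I,S,S]
Op 8: C3 read [C3 read: already in S, no change] -> [I,I,S,S]
Op 9: C3 write [C3 write: invalidate ['C2=S'] -> C3=M] -> [I,I,I,M]
Op 10: C2 write [C2 write: invalidate ['C3=M'] -> C2=M] -> [I,I,M,I]
Op 11: C1 read [C1 read from I: others=['C2=M'] -> C1=S, others downsized to S] -> [I,S,S,I]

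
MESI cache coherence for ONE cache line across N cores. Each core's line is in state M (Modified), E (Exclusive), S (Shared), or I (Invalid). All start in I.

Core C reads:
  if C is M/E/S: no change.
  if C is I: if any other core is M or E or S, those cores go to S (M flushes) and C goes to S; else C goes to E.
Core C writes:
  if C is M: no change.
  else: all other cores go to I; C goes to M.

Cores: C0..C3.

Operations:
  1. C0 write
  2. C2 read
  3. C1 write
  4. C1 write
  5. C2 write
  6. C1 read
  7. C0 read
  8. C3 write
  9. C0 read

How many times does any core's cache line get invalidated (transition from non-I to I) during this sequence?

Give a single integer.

Answer: 6

Derivation:
Op 1: C0 write [C0 write: invalidate none -> C0=M] -> [M,I,I,I] (invalidations this op: 0; running total: 0)
Op 2: C2 read [C2 read from I: others=['C0=M'] -> C2=S, others downsized to S] -> [S,I,S,I] (invalidations this op: 0; running total: 0)
Op 3: C1 write [C1 write: invalidate ['C0=S', 'C2=S'] -> C1=M] -> [I,M,I,I] (invalidations this op: 2; running total: 2)
Op 4: C1 write [C1 write: already M (modified), no change] -> [I,M,I,I] (invalidations this op: 0; running total: 2)
Op 5: C2 write [C2 write: invalidate ['C1=M'] -> C2=M] -> [I,I,M,I] (invalidations this op: 1; running total: 3)
Op 6: C1 read [C1 read from I: others=['C2=M'] -> C1=S, others downsized to S] -> [I,S,S,I] (invalidations this op: 0; running total: 3)
Op 7: C0 read [C0 read from I: others=['C1=S', 'C2=S'] -> C0=S, others downsized to S] -> [S,S,S,I] (invalidations this op: 0; running total: 3)
Op 8: C3 write [C3 write: invalidate ['C0=S', 'C1=S', 'C2=S'] -> C3=M] -> [I,I,I,M] (invalidations this op: 3; running total: 6)
Op 9: C0 read [C0 read from I: others=['C3=M'] -> C0=S, others downsized to S] -> [S,I,I,S] (invalidations this op: 0; running total: 6)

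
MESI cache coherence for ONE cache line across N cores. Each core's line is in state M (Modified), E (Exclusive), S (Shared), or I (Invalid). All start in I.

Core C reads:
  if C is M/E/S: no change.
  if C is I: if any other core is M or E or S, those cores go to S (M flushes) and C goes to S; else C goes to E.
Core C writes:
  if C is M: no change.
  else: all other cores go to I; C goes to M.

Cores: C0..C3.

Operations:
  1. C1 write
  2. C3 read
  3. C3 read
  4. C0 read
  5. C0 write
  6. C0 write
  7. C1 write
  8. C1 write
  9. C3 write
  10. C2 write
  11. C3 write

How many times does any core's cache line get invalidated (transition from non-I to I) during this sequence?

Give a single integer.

Op 1: C1 write [C1 write: invalidate none -> C1=M] -> [I,M,I,I] (invalidations this op: 0; running total: 0)
Op 2: C3 read [C3 read from I: others=['C1=M'] -> C3=S, others downsized to S] -> [I,S,I,S] (invalidations this op: 0; running total: 0)
Op 3: C3 read [C3 read: already in S, no change] -> [I,S,I,S] (invalidations this op: 0; running total: 0)
Op 4: C0 read [C0 read from I: others=['C1=S', 'C3=S'] -> C0=S, others downsized to S] -> [S,S,I,S] (invalidations this op: 0; running total: 0)
Op 5: C0 write [C0 write: invalidate ['C1=S', 'C3=S'] -> C0=M] -> [M,I,I,I] (invalidations this op: 2; running total: 2)
Op 6: C0 write [C0 write: already M (modified), no change] -> [M,I,I,I] (invalidations this op: 0; running total: 2)
Op 7: C1 write [C1 write: invalidate ['C0=M'] -> C1=M] -> [I,M,I,I] (invalidations this op: 1; running total: 3)
Op 8: C1 write [C1 write: already M (modified), no change] -> [I,M,I,I] (invalidations this op: 0; running total: 3)
Op 9: C3 write [C3 write: invalidate ['C1=M'] -> C3=M] -> [I,I,I,M] (invalidations this op: 1; running total: 4)
Op 10: C2 write [C2 write: invalidate ['C3=M'] -> C2=M] -> [I,I,M,I] (invalidations this op: 1; running total: 5)
Op 11: C3 write [C3 write: invalidate ['C2=M'] -> C3=M] -> [I,I,I,M] (invalidations this op: 1; running total: 6)

Answer: 6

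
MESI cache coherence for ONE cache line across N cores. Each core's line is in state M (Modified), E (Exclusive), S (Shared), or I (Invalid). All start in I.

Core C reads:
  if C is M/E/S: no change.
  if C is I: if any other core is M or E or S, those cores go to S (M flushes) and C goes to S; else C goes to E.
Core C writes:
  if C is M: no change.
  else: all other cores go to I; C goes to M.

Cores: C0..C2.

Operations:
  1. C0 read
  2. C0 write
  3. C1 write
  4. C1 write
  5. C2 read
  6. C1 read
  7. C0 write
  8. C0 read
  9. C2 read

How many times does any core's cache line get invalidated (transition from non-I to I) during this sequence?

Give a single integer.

Answer: 3

Derivation:
Op 1: C0 read [C0 read from I: no other sharers -> C0=E (exclusive)] -> [E,I,I] (invalidations this op: 0; running total: 0)
Op 2: C0 write [C0 write: invalidate none -> C0=M] -> [M,I,I] (invalidations this op: 0; running total: 0)
Op 3: C1 write [C1 write: invalidate ['C0=M'] -> C1=M] -> [I,M,I] (invalidations this op: 1; running total: 1)
Op 4: C1 write [C1 write: already M (modified), no change] -> [I,M,I] (invalidations this op: 0; running total: 1)
Op 5: C2 read [C2 read from I: others=['C1=M'] -> C2=S, others downsized to S] -> [I,S,S] (invalidations this op: 0; running total: 1)
Op 6: C1 read [C1 read: already in S, no change] -> [I,S,S] (invalidations this op: 0; running total: 1)
Op 7: C0 write [C0 write: invalidate ['C1=S', 'C2=S'] -> C0=M] -> [M,I,I] (invalidations this op: 2; running total: 3)
Op 8: C0 read [C0 read: already in M, no change] -> [M,I,I] (invalidations this op: 0; running total: 3)
Op 9: C2 read [C2 read from I: others=['C0=M'] -> C2=S, others downsized to S] -> [S,I,S] (invalidations this op: 0; running total: 3)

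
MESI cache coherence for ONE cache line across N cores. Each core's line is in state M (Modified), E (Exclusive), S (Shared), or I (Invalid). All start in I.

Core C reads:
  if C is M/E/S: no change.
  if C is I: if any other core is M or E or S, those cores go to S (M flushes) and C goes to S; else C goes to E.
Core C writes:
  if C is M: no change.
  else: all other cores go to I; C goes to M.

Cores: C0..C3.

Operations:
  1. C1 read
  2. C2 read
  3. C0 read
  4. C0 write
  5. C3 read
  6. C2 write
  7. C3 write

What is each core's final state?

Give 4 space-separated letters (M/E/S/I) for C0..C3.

Answer: I I I M

Derivation:
Op 1: C1 read [C1 read from I: no other sharers -> C1=E (exclusive)] -> [I,E,I,I]
Op 2: C2 read [C2 read from I: others=['C1=E'] -> C2=S, others downsized to S] -> [I,S,S,I]
Op 3: C0 read [C0 read from I: others=['C1=S', 'C2=S'] -> C0=S, others downsized to S] -> [S,S,S,I]
Op 4: C0 write [C0 write: invalidate ['C1=S', 'C2=S'] -> C0=M] -> [M,I,I,I]
Op 5: C3 read [C3 read from I: others=['C0=M'] -> C3=S, others downsized to S] -> [S,I,I,S]
Op 6: C2 write [C2 write: invalidate ['C0=S', 'C3=S'] -> C2=M] -> [I,I,M,I]
Op 7: C3 write [C3 write: invalidate ['C2=M'] -> C3=M] -> [I,I,I,M]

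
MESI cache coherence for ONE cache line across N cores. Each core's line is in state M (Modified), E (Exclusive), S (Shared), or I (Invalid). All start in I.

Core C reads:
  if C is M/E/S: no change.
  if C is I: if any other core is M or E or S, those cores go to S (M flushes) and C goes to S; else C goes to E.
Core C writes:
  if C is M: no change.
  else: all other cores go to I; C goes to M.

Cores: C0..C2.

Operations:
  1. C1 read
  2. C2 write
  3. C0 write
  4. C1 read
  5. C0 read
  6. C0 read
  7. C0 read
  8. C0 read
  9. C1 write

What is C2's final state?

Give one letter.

Op 1: C1 read [C1 read from I: no other sharers -> C1=E (exclusive)] -> [I,E,I]
Op 2: C2 write [C2 write: invalidate ['C1=E'] -> C2=M] -> [I,I,M]
Op 3: C0 write [C0 write: invalidate ['C2=M'] -> C0=M] -> [M,I,I]
Op 4: C1 read [C1 read from I: others=['C0=M'] -> C1=S, others downsized to S] -> [S,S,I]
Op 5: C0 read [C0 read: already in S, no change] -> [S,S,I]
Op 6: C0 read [C0 read: already in S, no change] -> [S,S,I]
Op 7: C0 read [C0 read: already in S, no change] -> [S,S,I]
Op 8: C0 read [C0 read: already in S, no change] -> [S,S,I]
Op 9: C1 write [C1 write: invalidate ['C0=S'] -> C1=M] -> [I,M,I]

Answer: I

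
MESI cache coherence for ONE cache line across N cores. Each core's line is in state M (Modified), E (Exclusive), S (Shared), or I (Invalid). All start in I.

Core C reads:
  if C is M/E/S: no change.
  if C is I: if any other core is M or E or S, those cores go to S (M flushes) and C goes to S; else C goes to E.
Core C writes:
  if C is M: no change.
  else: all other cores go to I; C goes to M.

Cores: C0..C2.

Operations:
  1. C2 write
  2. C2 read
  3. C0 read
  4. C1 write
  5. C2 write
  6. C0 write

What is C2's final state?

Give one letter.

Op 1: C2 write [C2 write: invalidate none -> C2=M] -> [I,I,M]
Op 2: C2 read [C2 read: already in M, no change] -> [I,I,M]
Op 3: C0 read [C0 read from I: others=['C2=M'] -> C0=S, others downsized to S] -> [S,I,S]
Op 4: C1 write [C1 write: invalidate ['C0=S', 'C2=S'] -> C1=M] -> [I,M,I]
Op 5: C2 write [C2 write: invalidate ['C1=M'] -> C2=M] -> [I,I,M]
Op 6: C0 write [C0 write: invalidate ['C2=M'] -> C0=M] -> [M,I,I]

Answer: I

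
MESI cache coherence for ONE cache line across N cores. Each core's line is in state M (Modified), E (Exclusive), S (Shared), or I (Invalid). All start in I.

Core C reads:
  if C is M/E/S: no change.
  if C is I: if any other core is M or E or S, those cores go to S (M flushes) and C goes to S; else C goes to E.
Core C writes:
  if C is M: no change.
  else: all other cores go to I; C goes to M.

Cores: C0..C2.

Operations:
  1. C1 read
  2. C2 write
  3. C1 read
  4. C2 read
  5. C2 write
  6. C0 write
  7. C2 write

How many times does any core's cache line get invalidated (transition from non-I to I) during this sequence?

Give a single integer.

Op 1: C1 read [C1 read from I: no other sharers -> C1=E (exclusive)] -> [I,E,I] (invalidations this op: 0; running total: 0)
Op 2: C2 write [C2 write: invalidate ['C1=E'] -> C2=M] -> [I,I,M] (invalidations this op: 1; running total: 1)
Op 3: C1 read [C1 read from I: others=['C2=M'] -> C1=S, others downsized to S] -> [I,S,S] (invalidations this op: 0; running total: 1)
Op 4: C2 read [C2 read: already in S, no change] -> [I,S,S] (invalidations this op: 0; running total: 1)
Op 5: C2 write [C2 write: invalidate ['C1=S'] -> C2=M] -> [I,I,M] (invalidations this op: 1; running total: 2)
Op 6: C0 write [C0 write: invalidate ['C2=M'] -> C0=M] -> [M,I,I] (invalidations this op: 1; running total: 3)
Op 7: C2 write [C2 write: invalidate ['C0=M'] -> C2=M] -> [I,I,M] (invalidations this op: 1; running total: 4)

Answer: 4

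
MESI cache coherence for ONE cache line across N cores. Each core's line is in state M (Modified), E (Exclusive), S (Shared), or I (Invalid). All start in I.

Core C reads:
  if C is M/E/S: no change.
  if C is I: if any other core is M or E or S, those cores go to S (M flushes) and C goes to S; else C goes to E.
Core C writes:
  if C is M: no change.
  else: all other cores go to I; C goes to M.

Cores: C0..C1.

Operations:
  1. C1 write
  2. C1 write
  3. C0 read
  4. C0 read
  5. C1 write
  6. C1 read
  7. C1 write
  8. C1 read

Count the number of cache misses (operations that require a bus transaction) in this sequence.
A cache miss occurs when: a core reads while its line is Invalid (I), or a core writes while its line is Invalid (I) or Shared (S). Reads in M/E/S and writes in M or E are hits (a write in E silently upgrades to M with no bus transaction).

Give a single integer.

Op 1: C1 write [C1 write: invalidate none -> C1=M] -> [I,M] [MISS #1: write from I]
Op 2: C1 write [C1 write: already M (modified), no change] -> [I,M] [hit: write from M]
Op 3: C0 read [C0 read from I: others=['C1=M'] -> C0=S, others downsized to S] -> [S,S] [MISS #2: read from I]
Op 4: C0 read [C0 read: already in S, no change] -> [S,S] [hit: read from S]
Op 5: C1 write [C1 write: invalidate ['C0=S'] -> C1=M] -> [I,M] [MISS #3: write from S]
Op 6: C1 read [C1 read: already in M, no change] -> [I,M] [hit: read from M]
Op 7: C1 write [C1 write: already M (modified), no change] -> [I,M] [hit: write from M]
Op 8: C1 read [C1 read: already in M, no change] -> [I,M] [hit: read from M]

Answer: 3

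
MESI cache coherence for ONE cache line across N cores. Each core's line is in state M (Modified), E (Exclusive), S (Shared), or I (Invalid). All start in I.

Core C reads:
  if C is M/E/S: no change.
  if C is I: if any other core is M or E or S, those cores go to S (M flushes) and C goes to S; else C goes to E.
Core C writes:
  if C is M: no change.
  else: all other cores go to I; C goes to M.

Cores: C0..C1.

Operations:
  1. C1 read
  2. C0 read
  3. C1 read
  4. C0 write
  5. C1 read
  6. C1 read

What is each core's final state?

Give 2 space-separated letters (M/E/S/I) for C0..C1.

Op 1: C1 read [C1 read from I: no other sharers -> C1=E (exclusive)] -> [I,E]
Op 2: C0 read [C0 read from I: others=['C1=E'] -> C0=S, others downsized to S] -> [S,S]
Op 3: C1 read [C1 read: already in S, no change] -> [S,S]
Op 4: C0 write [C0 write: invalidate ['C1=S'] -> C0=M] -> [M,I]
Op 5: C1 read [C1 read from I: others=['C0=M'] -> C1=S, others downsized to S] -> [S,S]
Op 6: C1 read [C1 read: already in S, no change] -> [S,S]

Answer: S S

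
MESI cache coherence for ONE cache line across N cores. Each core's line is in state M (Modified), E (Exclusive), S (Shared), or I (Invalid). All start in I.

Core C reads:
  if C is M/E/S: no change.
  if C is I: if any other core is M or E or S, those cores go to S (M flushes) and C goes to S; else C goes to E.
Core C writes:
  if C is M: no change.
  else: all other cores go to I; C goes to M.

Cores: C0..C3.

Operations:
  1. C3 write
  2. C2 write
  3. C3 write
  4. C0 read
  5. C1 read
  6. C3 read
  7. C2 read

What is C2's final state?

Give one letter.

Answer: S

Derivation:
Op 1: C3 write [C3 write: invalidate none -> C3=M] -> [I,I,I,M]
Op 2: C2 write [C2 write: invalidate ['C3=M'] -> C2=M] -> [I,I,M,I]
Op 3: C3 write [C3 write: invalidate ['C2=M'] -> C3=M] -> [I,I,I,M]
Op 4: C0 read [C0 read from I: others=['C3=M'] -> C0=S, others downsized to S] -> [S,I,I,S]
Op 5: C1 read [C1 read from I: others=['C0=S', 'C3=S'] -> C1=S, others downsized to S] -> [S,S,I,S]
Op 6: C3 read [C3 read: already in S, no change] -> [S,S,I,S]
Op 7: C2 read [C2 read from I: others=['C0=S', 'C1=S', 'C3=S'] -> C2=S, others downsized to S] -> [S,S,S,S]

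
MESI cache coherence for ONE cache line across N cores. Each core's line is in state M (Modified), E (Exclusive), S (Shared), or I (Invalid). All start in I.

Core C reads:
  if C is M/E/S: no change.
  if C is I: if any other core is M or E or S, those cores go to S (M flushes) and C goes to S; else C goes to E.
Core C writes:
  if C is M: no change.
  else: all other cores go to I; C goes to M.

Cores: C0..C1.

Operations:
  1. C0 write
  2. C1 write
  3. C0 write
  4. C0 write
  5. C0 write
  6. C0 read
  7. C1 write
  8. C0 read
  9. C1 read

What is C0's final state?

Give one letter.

Op 1: C0 write [C0 write: invalidate none -> C0=M] -> [M,I]
Op 2: C1 write [C1 write: invalidate ['C0=M'] -> C1=M] -> [I,M]
Op 3: C0 write [C0 write: invalidate ['C1=M'] -> C0=M] -> [M,I]
Op 4: C0 write [C0 write: already M (modified), no change] -> [M,I]
Op 5: C0 write [C0 write: already M (modified), no change] -> [M,I]
Op 6: C0 read [C0 read: already in M, no change] -> [M,I]
Op 7: C1 write [C1 write: invalidate ['C0=M'] -> C1=M] -> [I,M]
Op 8: C0 read [C0 read from I: others=['C1=M'] -> C0=S, others downsized to S] -> [S,S]
Op 9: C1 read [C1 read: already in S, no change] -> [S,S]

Answer: S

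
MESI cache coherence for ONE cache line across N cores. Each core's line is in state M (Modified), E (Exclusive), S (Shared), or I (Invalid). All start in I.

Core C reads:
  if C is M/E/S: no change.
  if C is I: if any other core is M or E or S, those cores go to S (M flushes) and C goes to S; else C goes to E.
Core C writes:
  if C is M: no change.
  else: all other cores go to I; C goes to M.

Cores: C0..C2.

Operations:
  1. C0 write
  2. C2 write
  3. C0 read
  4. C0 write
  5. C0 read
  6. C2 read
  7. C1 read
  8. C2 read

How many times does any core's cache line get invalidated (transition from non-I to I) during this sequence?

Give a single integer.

Answer: 2

Derivation:
Op 1: C0 write [C0 write: invalidate none -> C0=M] -> [M,I,I] (invalidations this op: 0; running total: 0)
Op 2: C2 write [C2 write: invalidate ['C0=M'] -> C2=M] -> [I,I,M] (invalidations this op: 1; running total: 1)
Op 3: C0 read [C0 read from I: others=['C2=M'] -> C0=S, others downsized to S] -> [S,I,S] (invalidations this op: 0; running total: 1)
Op 4: C0 write [C0 write: invalidate ['C2=S'] -> C0=M] -> [M,I,I] (invalidations this op: 1; running total: 2)
Op 5: C0 read [C0 read: already in M, no change] -> [M,I,I] (invalidations this op: 0; running total: 2)
Op 6: C2 read [C2 read from I: others=['C0=M'] -> C2=S, others downsized to S] -> [S,I,S] (invalidations this op: 0; running total: 2)
Op 7: C1 read [C1 read from I: others=['C0=S', 'C2=S'] -> C1=S, others downsized to S] -> [S,S,S] (invalidations this op: 0; running total: 2)
Op 8: C2 read [C2 read: already in S, no change] -> [S,S,S] (invalidations this op: 0; running total: 2)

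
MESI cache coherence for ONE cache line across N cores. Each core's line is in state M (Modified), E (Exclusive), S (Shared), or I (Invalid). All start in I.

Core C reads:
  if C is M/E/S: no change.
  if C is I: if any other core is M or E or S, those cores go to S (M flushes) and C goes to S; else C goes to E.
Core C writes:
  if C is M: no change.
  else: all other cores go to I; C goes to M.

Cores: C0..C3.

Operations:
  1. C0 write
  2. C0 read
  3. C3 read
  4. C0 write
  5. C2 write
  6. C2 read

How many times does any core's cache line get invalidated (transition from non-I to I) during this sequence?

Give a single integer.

Op 1: C0 write [C0 write: invalidate none -> C0=M] -> [M,I,I,I] (invalidations this op: 0; running total: 0)
Op 2: C0 read [C0 read: already in M, no change] -> [M,I,I,I] (invalidations this op: 0; running total: 0)
Op 3: C3 read [C3 read from I: others=['C0=M'] -> C3=S, others downsized to S] -> [S,I,I,S] (invalidations this op: 0; running total: 0)
Op 4: C0 write [C0 write: invalidate ['C3=S'] -> C0=M] -> [M,I,I,I] (invalidations this op: 1; running total: 1)
Op 5: C2 write [C2 write: invalidate ['C0=M'] -> C2=M] -> [I,I,M,I] (invalidations this op: 1; running total: 2)
Op 6: C2 read [C2 read: already in M, no change] -> [I,I,M,I] (invalidations this op: 0; running total: 2)

Answer: 2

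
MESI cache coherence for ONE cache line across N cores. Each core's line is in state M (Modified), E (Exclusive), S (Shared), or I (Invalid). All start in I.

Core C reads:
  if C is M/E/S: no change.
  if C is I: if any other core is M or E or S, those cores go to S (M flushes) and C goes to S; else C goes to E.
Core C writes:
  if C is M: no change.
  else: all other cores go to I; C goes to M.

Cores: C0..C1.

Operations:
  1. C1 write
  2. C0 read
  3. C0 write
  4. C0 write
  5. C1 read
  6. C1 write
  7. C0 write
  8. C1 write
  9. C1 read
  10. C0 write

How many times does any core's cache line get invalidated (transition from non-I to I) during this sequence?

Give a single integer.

Op 1: C1 write [C1 write: invalidate none -> C1=M] -> [I,M] (invalidations this op: 0; running total: 0)
Op 2: C0 read [C0 read from I: others=['C1=M'] -> C0=S, others downsized to S] -> [S,S] (invalidations this op: 0; running total: 0)
Op 3: C0 write [C0 write: invalidate ['C1=S'] -> C0=M] -> [M,I] (invalidations this op: 1; running total: 1)
Op 4: C0 write [C0 write: already M (modified), no change] -> [M,I] (invalidations this op: 0; running total: 1)
Op 5: C1 read [C1 read from I: others=['C0=M'] -> C1=S, others downsized to S] -> [S,S] (invalidations this op: 0; running total: 1)
Op 6: C1 write [C1 write: invalidate ['C0=S'] -> C1=M] -> [I,M] (invalidations this op: 1; running total: 2)
Op 7: C0 write [C0 write: invalidate ['C1=M'] -> C0=M] -> [M,I] (invalidations this op: 1; running total: 3)
Op 8: C1 write [C1 write: invalidate ['C0=M'] -> C1=M] -> [I,M] (invalidations this op: 1; running total: 4)
Op 9: C1 read [C1 read: already in M, no change] -> [I,M] (invalidations this op: 0; running total: 4)
Op 10: C0 write [C0 write: invalidate ['C1=M'] -> C0=M] -> [M,I] (invalidations this op: 1; running total: 5)

Answer: 5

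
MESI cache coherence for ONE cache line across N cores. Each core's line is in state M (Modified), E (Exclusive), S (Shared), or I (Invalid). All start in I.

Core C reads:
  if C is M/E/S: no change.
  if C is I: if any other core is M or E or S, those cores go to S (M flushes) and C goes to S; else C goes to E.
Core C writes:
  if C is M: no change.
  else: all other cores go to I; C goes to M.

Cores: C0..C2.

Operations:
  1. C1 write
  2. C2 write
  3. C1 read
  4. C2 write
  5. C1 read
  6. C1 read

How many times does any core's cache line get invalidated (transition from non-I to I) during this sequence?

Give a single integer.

Answer: 2

Derivation:
Op 1: C1 write [C1 write: invalidate none -> C1=M] -> [I,M,I] (invalidations this op: 0; running total: 0)
Op 2: C2 write [C2 write: invalidate ['C1=M'] -> C2=M] -> [I,I,M] (invalidations this op: 1; running total: 1)
Op 3: C1 read [C1 read from I: others=['C2=M'] -> C1=S, others downsized to S] -> [I,S,S] (invalidations this op: 0; running total: 1)
Op 4: C2 write [C2 write: invalidate ['C1=S'] -> C2=M] -> [I,I,M] (invalidations this op: 1; running total: 2)
Op 5: C1 read [C1 read from I: others=['C2=M'] -> C1=S, others downsized to S] -> [I,S,S] (invalidations this op: 0; running total: 2)
Op 6: C1 read [C1 read: already in S, no change] -> [I,S,S] (invalidations this op: 0; running total: 2)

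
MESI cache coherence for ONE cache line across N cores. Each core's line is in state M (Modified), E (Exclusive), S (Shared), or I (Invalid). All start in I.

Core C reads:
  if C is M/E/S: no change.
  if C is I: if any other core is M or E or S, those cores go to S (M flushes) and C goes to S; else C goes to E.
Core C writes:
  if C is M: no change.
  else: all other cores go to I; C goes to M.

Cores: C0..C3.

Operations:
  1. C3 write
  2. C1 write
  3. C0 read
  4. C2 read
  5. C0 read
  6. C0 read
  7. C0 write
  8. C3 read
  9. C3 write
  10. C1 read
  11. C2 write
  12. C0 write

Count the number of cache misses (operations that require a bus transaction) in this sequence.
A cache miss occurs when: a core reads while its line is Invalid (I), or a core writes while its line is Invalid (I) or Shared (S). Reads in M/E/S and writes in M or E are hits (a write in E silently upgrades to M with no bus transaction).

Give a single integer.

Op 1: C3 write [C3 write: invalidate none -> C3=M] -> [I,I,I,M] [MISS #1: write from I]
Op 2: C1 write [C1 write: invalidate ['C3=M'] -> C1=M] -> [I,M,I,I] [MISS #2: write from I]
Op 3: C0 read [C0 read from I: others=['C1=M'] -> C0=S, others downsized to S] -> [S,S,I,I] [MISS #3: read from I]
Op 4: C2 read [C2 read from I: others=['C0=S', 'C1=S'] -> C2=S, others downsized to S] -> [S,S,S,I] [MISS #4: read from I]
Op 5: C0 read [C0 read: already in S, no change] -> [S,S,S,I] [hit: read from S]
Op 6: C0 read [C0 read: already in S, no change] -> [S,S,S,I] [hit: read from S]
Op 7: C0 write [C0 write: invalidate ['C1=S', 'C2=S'] -> C0=M] -> [M,I,I,I] [MISS #5: write from S]
Op 8: C3 read [C3 read from I: others=['C0=M'] -> C3=S, others downsized to S] -> [S,I,I,S] [MISS #6: read from I]
Op 9: C3 write [C3 write: invalidate ['C0=S'] -> C3=M] -> [I,I,I,M] [MISS #7: write from S]
Op 10: C1 read [C1 read from I: others=['C3=M'] -> C1=S, others downsized to S] -> [I,S,I,S] [MISS #8: read from I]
Op 11: C2 write [C2 write: invalidate ['C1=S', 'C3=S'] -> C2=M] -> [I,I,M,I] [MISS #9: write from I]
Op 12: C0 write [C0 write: invalidate ['C2=M'] -> C0=M] -> [M,I,I,I] [MISS #10: write from I]

Answer: 10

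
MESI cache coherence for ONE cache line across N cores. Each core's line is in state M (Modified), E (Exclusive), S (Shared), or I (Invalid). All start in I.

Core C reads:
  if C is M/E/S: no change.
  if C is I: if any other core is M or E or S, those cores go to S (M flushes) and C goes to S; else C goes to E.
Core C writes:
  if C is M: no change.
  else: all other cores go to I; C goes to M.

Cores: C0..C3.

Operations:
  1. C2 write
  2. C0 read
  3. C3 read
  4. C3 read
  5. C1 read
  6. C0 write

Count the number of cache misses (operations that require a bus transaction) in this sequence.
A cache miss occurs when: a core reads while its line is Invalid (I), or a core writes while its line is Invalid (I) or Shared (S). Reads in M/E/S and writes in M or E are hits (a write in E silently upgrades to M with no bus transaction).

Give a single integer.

Answer: 5

Derivation:
Op 1: C2 write [C2 write: invalidate none -> C2=M] -> [I,I,M,I] [MISS #1: write from I]
Op 2: C0 read [C0 read from I: others=['C2=M'] -> C0=S, others downsized to S] -> [S,I,S,I] [MISS #2: read from I]
Op 3: C3 read [C3 read from I: others=['C0=S', 'C2=S'] -> C3=S, others downsized to S] -> [S,I,S,S] [MISS #3: read from I]
Op 4: C3 read [C3 read: already in S, no change] -> [S,I,S,S] [hit: read from S]
Op 5: C1 read [C1 read from I: others=['C0=S', 'C2=S', 'C3=S'] -> C1=S, others downsized to S] -> [S,S,S,S] [MISS #4: read from I]
Op 6: C0 write [C0 write: invalidate ['C1=S', 'C2=S', 'C3=S'] -> C0=M] -> [M,I,I,I] [MISS #5: write from S]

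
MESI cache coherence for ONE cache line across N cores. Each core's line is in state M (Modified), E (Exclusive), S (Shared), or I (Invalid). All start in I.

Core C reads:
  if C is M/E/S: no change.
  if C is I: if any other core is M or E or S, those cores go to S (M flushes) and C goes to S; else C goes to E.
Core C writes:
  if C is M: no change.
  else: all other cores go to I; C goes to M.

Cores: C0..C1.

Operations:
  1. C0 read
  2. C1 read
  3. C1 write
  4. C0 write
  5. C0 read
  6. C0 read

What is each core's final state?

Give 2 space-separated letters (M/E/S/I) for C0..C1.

Op 1: C0 read [C0 read from I: no other sharers -> C0=E (exclusive)] -> [E,I]
Op 2: C1 read [C1 read from I: others=['C0=E'] -> C1=S, others downsized to S] -> [S,S]
Op 3: C1 write [C1 write: invalidate ['C0=S'] -> C1=M] -> [I,M]
Op 4: C0 write [C0 write: invalidate ['C1=M'] -> C0=M] -> [M,I]
Op 5: C0 read [C0 read: already in M, no change] -> [M,I]
Op 6: C0 read [C0 read: already in M, no change] -> [M,I]

Answer: M I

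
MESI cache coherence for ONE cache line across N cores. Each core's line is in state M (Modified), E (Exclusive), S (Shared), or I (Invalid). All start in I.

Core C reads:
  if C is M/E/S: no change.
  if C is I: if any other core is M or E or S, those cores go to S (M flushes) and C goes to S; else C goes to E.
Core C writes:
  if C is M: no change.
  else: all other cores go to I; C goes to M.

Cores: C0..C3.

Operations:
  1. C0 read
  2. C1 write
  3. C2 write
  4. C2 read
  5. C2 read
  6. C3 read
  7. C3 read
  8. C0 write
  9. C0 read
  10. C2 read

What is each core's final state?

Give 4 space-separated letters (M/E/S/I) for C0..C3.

Op 1: C0 read [C0 read from I: no other sharers -> C0=E (exclusive)] -> [E,I,I,I]
Op 2: C1 write [C1 write: invalidate ['C0=E'] -> C1=M] -> [I,M,I,I]
Op 3: C2 write [C2 write: invalidate ['C1=M'] -> C2=M] -> [I,I,M,I]
Op 4: C2 read [C2 read: already in M, no change] -> [I,I,M,I]
Op 5: C2 read [C2 read: already in M, no change] -> [I,I,M,I]
Op 6: C3 read [C3 read from I: others=['C2=M'] -> C3=S, others downsized to S] -> [I,I,S,S]
Op 7: C3 read [C3 read: already in S, no change] -> [I,I,S,S]
Op 8: C0 write [C0 write: invalidate ['C2=S', 'C3=S'] -> C0=M] -> [M,I,I,I]
Op 9: C0 read [C0 read: already in M, no change] -> [M,I,I,I]
Op 10: C2 read [C2 read from I: others=['C0=M'] -> C2=S, others downsized to S] -> [S,I,S,I]

Answer: S I S I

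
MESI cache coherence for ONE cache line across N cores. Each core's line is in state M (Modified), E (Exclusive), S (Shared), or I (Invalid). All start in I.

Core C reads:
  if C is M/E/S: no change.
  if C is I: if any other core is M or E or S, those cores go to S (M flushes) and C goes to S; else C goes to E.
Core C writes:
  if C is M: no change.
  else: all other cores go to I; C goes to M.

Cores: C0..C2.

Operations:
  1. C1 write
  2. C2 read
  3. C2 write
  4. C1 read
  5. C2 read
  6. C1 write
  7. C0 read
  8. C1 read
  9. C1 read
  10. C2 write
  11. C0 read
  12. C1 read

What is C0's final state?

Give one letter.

Answer: S

Derivation:
Op 1: C1 write [C1 write: invalidate none -> C1=M] -> [I,M,I]
Op 2: C2 read [C2 read from I: others=['C1=M'] -> C2=S, others downsized to S] -> [I,S,S]
Op 3: C2 write [C2 write: invalidate ['C1=S'] -> C2=M] -> [I,I,M]
Op 4: C1 read [C1 read from I: others=['C2=M'] -> C1=S, others downsized to S] -> [I,S,S]
Op 5: C2 read [C2 read: already in S, no change] -> [I,S,S]
Op 6: C1 write [C1 write: invalidate ['C2=S'] -> C1=M] -> [I,M,I]
Op 7: C0 read [C0 read from I: others=['C1=M'] -> C0=S, others downsized to S] -> [S,S,I]
Op 8: C1 read [C1 read: already in S, no change] -> [S,S,I]
Op 9: C1 read [C1 read: already in S, no change] -> [S,S,I]
Op 10: C2 write [C2 write: invalidate ['C0=S', 'C1=S'] -> C2=M] -> [I,I,M]
Op 11: C0 read [C0 read from I: others=['C2=M'] -> C0=S, others downsized to S] -> [S,I,S]
Op 12: C1 read [C1 read from I: others=['C0=S', 'C2=S'] -> C1=S, others downsized to S] -> [S,S,S]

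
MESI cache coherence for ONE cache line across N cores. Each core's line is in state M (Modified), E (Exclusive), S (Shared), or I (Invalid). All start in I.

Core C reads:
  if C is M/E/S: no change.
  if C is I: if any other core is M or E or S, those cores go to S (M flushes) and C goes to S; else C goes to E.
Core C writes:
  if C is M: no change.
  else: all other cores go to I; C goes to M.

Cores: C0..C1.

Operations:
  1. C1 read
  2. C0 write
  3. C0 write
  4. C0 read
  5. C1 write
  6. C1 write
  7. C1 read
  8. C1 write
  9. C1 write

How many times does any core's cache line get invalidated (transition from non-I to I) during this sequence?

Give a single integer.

Op 1: C1 read [C1 read from I: no other sharers -> C1=E (exclusive)] -> [I,E] (invalidations this op: 0; running total: 0)
Op 2: C0 write [C0 write: invalidate ['C1=E'] -> C0=M] -> [M,I] (invalidations this op: 1; running total: 1)
Op 3: C0 write [C0 write: already M (modified), no change] -> [M,I] (invalidations this op: 0; running total: 1)
Op 4: C0 read [C0 read: already in M, no change] -> [M,I] (invalidations this op: 0; running total: 1)
Op 5: C1 write [C1 write: invalidate ['C0=M'] -> C1=M] -> [I,M] (invalidations this op: 1; running total: 2)
Op 6: C1 write [C1 write: already M (modified), no change] -> [I,M] (invalidations this op: 0; running total: 2)
Op 7: C1 read [C1 read: already in M, no change] -> [I,M] (invalidations this op: 0; running total: 2)
Op 8: C1 write [C1 write: already M (modified), no change] -> [I,M] (invalidations this op: 0; running total: 2)
Op 9: C1 write [C1 write: already M (modified), no change] -> [I,M] (invalidations this op: 0; running total: 2)

Answer: 2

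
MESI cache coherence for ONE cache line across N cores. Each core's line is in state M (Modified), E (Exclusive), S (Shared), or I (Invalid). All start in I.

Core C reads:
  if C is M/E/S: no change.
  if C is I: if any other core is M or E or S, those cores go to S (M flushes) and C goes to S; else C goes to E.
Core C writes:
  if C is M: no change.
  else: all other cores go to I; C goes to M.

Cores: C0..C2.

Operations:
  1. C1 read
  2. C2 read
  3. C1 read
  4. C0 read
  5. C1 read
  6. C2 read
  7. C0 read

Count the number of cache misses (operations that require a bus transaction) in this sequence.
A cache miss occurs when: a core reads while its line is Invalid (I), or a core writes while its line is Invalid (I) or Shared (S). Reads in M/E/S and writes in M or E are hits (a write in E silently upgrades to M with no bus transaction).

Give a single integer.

Op 1: C1 read [C1 read from I: no other sharers -> C1=E (exclusive)] -> [I,E,I] [MISS #1: read from I]
Op 2: C2 read [C2 read from I: others=['C1=E'] -> C2=S, others downsized to S] -> [I,S,S] [MISS #2: read from I]
Op 3: C1 read [C1 read: already in S, no change] -> [I,S,S] [hit: read from S]
Op 4: C0 read [C0 read from I: others=['C1=S', 'C2=S'] -> C0=S, others downsized to S] -> [S,S,S] [MISS #3: read from I]
Op 5: C1 read [C1 read: already in S, no change] -> [S,S,S] [hit: read from S]
Op 6: C2 read [C2 read: already in S, no change] -> [S,S,S] [hit: read from S]
Op 7: C0 read [C0 read: already in S, no change] -> [S,S,S] [hit: read from S]

Answer: 3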